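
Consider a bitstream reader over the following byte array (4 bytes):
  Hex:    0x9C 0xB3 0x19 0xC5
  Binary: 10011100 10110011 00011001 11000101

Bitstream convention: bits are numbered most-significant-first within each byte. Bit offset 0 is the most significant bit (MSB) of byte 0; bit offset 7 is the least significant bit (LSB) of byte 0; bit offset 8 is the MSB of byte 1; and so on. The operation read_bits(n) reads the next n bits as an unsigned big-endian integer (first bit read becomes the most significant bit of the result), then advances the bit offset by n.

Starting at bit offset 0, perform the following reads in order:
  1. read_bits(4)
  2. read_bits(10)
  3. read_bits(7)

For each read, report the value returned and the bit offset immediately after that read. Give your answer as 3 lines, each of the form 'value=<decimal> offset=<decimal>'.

Read 1: bits[0:4] width=4 -> value=9 (bin 1001); offset now 4 = byte 0 bit 4; 28 bits remain
Read 2: bits[4:14] width=10 -> value=812 (bin 1100101100); offset now 14 = byte 1 bit 6; 18 bits remain
Read 3: bits[14:21] width=7 -> value=99 (bin 1100011); offset now 21 = byte 2 bit 5; 11 bits remain

Answer: value=9 offset=4
value=812 offset=14
value=99 offset=21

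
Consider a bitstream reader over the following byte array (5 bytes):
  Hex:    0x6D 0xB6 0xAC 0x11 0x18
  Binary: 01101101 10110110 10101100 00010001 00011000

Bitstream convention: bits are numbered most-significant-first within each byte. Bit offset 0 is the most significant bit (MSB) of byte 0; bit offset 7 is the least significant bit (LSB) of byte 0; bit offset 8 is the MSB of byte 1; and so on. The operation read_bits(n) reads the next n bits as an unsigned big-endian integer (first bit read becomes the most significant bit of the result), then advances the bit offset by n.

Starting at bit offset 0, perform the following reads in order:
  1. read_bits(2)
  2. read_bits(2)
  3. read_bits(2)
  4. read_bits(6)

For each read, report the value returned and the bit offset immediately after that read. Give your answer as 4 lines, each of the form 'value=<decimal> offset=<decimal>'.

Answer: value=1 offset=2
value=2 offset=4
value=3 offset=6
value=27 offset=12

Derivation:
Read 1: bits[0:2] width=2 -> value=1 (bin 01); offset now 2 = byte 0 bit 2; 38 bits remain
Read 2: bits[2:4] width=2 -> value=2 (bin 10); offset now 4 = byte 0 bit 4; 36 bits remain
Read 3: bits[4:6] width=2 -> value=3 (bin 11); offset now 6 = byte 0 bit 6; 34 bits remain
Read 4: bits[6:12] width=6 -> value=27 (bin 011011); offset now 12 = byte 1 bit 4; 28 bits remain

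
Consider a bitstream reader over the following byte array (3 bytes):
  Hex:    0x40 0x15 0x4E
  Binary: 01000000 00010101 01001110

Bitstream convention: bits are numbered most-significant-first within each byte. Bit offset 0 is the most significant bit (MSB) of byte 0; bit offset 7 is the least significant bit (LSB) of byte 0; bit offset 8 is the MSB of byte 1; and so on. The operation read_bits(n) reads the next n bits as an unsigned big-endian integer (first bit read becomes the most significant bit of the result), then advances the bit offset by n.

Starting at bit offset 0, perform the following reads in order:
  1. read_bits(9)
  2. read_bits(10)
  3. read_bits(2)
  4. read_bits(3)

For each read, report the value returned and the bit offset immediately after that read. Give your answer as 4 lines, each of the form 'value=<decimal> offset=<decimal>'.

Answer: value=128 offset=9
value=170 offset=19
value=1 offset=21
value=6 offset=24

Derivation:
Read 1: bits[0:9] width=9 -> value=128 (bin 010000000); offset now 9 = byte 1 bit 1; 15 bits remain
Read 2: bits[9:19] width=10 -> value=170 (bin 0010101010); offset now 19 = byte 2 bit 3; 5 bits remain
Read 3: bits[19:21] width=2 -> value=1 (bin 01); offset now 21 = byte 2 bit 5; 3 bits remain
Read 4: bits[21:24] width=3 -> value=6 (bin 110); offset now 24 = byte 3 bit 0; 0 bits remain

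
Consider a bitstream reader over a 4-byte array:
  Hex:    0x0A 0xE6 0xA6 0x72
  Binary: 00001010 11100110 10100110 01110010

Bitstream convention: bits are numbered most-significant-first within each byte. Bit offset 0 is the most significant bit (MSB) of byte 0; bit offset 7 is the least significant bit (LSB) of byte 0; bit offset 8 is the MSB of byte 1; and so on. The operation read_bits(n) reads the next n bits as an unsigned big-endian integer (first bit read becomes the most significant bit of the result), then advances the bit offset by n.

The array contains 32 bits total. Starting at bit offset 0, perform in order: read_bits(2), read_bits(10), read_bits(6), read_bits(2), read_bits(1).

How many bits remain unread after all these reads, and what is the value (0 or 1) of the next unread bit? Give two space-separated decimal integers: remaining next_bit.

Answer: 11 1

Derivation:
Read 1: bits[0:2] width=2 -> value=0 (bin 00); offset now 2 = byte 0 bit 2; 30 bits remain
Read 2: bits[2:12] width=10 -> value=174 (bin 0010101110); offset now 12 = byte 1 bit 4; 20 bits remain
Read 3: bits[12:18] width=6 -> value=26 (bin 011010); offset now 18 = byte 2 bit 2; 14 bits remain
Read 4: bits[18:20] width=2 -> value=2 (bin 10); offset now 20 = byte 2 bit 4; 12 bits remain
Read 5: bits[20:21] width=1 -> value=0 (bin 0); offset now 21 = byte 2 bit 5; 11 bits remain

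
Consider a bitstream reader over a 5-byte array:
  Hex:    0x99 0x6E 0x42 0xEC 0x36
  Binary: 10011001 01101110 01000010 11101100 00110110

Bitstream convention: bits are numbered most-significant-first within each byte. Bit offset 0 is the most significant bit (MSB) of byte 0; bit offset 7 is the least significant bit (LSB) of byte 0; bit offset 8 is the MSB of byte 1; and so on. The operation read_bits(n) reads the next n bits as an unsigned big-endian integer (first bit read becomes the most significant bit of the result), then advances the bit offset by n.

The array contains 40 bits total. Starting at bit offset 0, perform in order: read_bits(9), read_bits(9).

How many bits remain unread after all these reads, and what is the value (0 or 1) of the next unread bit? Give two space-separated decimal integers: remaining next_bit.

Read 1: bits[0:9] width=9 -> value=306 (bin 100110010); offset now 9 = byte 1 bit 1; 31 bits remain
Read 2: bits[9:18] width=9 -> value=441 (bin 110111001); offset now 18 = byte 2 bit 2; 22 bits remain

Answer: 22 0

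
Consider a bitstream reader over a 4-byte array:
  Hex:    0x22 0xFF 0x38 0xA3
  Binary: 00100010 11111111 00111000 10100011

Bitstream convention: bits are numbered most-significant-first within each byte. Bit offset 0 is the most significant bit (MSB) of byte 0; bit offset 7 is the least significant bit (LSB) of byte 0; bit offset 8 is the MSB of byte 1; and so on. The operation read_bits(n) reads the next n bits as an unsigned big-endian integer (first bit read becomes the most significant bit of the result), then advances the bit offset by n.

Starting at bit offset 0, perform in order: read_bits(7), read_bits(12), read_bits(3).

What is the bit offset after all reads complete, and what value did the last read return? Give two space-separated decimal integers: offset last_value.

Read 1: bits[0:7] width=7 -> value=17 (bin 0010001); offset now 7 = byte 0 bit 7; 25 bits remain
Read 2: bits[7:19] width=12 -> value=2041 (bin 011111111001); offset now 19 = byte 2 bit 3; 13 bits remain
Read 3: bits[19:22] width=3 -> value=6 (bin 110); offset now 22 = byte 2 bit 6; 10 bits remain

Answer: 22 6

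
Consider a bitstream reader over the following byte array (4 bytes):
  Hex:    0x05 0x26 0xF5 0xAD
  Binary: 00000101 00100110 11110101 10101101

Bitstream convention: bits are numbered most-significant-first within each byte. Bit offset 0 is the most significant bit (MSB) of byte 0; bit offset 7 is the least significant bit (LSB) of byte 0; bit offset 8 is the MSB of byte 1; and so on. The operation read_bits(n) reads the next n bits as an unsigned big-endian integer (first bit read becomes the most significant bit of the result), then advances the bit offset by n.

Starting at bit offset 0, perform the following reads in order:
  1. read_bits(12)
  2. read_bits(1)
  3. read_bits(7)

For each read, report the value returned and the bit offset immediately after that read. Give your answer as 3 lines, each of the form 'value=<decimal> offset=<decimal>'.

Read 1: bits[0:12] width=12 -> value=82 (bin 000001010010); offset now 12 = byte 1 bit 4; 20 bits remain
Read 2: bits[12:13] width=1 -> value=0 (bin 0); offset now 13 = byte 1 bit 5; 19 bits remain
Read 3: bits[13:20] width=7 -> value=111 (bin 1101111); offset now 20 = byte 2 bit 4; 12 bits remain

Answer: value=82 offset=12
value=0 offset=13
value=111 offset=20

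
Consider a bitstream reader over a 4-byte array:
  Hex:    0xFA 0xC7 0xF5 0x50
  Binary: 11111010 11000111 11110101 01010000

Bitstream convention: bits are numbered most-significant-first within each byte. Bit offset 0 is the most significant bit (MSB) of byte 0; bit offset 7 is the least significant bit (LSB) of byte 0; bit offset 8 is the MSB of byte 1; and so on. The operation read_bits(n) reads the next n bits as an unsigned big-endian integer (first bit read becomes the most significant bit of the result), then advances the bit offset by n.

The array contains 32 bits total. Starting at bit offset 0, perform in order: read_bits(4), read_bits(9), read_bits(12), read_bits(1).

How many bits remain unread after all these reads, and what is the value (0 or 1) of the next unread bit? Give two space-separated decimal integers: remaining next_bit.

Answer: 6 0

Derivation:
Read 1: bits[0:4] width=4 -> value=15 (bin 1111); offset now 4 = byte 0 bit 4; 28 bits remain
Read 2: bits[4:13] width=9 -> value=344 (bin 101011000); offset now 13 = byte 1 bit 5; 19 bits remain
Read 3: bits[13:25] width=12 -> value=4074 (bin 111111101010); offset now 25 = byte 3 bit 1; 7 bits remain
Read 4: bits[25:26] width=1 -> value=1 (bin 1); offset now 26 = byte 3 bit 2; 6 bits remain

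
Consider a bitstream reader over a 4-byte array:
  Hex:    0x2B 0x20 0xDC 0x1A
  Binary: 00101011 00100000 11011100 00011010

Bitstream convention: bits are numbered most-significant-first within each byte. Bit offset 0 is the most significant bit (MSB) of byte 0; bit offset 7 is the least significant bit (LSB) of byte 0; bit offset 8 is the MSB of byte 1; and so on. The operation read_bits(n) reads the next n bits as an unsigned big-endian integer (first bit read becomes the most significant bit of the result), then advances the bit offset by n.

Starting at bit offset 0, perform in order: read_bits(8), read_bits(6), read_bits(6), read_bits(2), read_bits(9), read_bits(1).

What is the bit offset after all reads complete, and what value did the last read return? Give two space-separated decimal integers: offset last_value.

Answer: 32 0

Derivation:
Read 1: bits[0:8] width=8 -> value=43 (bin 00101011); offset now 8 = byte 1 bit 0; 24 bits remain
Read 2: bits[8:14] width=6 -> value=8 (bin 001000); offset now 14 = byte 1 bit 6; 18 bits remain
Read 3: bits[14:20] width=6 -> value=13 (bin 001101); offset now 20 = byte 2 bit 4; 12 bits remain
Read 4: bits[20:22] width=2 -> value=3 (bin 11); offset now 22 = byte 2 bit 6; 10 bits remain
Read 5: bits[22:31] width=9 -> value=13 (bin 000001101); offset now 31 = byte 3 bit 7; 1 bits remain
Read 6: bits[31:32] width=1 -> value=0 (bin 0); offset now 32 = byte 4 bit 0; 0 bits remain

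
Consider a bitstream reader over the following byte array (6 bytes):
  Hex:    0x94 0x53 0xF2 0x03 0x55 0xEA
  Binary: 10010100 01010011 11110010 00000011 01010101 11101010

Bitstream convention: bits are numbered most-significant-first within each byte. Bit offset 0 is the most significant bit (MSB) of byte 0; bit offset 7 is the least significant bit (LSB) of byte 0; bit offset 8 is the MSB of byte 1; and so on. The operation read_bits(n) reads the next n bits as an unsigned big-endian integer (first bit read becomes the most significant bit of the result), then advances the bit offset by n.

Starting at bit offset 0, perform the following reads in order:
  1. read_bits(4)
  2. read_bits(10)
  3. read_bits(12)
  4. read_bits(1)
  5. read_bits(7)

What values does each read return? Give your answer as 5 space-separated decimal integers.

Answer: 9 276 4040 0 13

Derivation:
Read 1: bits[0:4] width=4 -> value=9 (bin 1001); offset now 4 = byte 0 bit 4; 44 bits remain
Read 2: bits[4:14] width=10 -> value=276 (bin 0100010100); offset now 14 = byte 1 bit 6; 34 bits remain
Read 3: bits[14:26] width=12 -> value=4040 (bin 111111001000); offset now 26 = byte 3 bit 2; 22 bits remain
Read 4: bits[26:27] width=1 -> value=0 (bin 0); offset now 27 = byte 3 bit 3; 21 bits remain
Read 5: bits[27:34] width=7 -> value=13 (bin 0001101); offset now 34 = byte 4 bit 2; 14 bits remain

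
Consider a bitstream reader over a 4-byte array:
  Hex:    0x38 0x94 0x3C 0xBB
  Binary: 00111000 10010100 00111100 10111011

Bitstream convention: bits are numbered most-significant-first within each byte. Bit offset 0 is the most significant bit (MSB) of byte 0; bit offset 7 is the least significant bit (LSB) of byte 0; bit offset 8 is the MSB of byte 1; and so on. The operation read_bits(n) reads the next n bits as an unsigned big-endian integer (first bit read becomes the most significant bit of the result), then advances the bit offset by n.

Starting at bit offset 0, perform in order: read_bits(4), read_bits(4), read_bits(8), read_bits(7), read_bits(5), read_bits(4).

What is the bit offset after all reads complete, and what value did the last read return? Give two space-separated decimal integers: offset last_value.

Answer: 32 11

Derivation:
Read 1: bits[0:4] width=4 -> value=3 (bin 0011); offset now 4 = byte 0 bit 4; 28 bits remain
Read 2: bits[4:8] width=4 -> value=8 (bin 1000); offset now 8 = byte 1 bit 0; 24 bits remain
Read 3: bits[8:16] width=8 -> value=148 (bin 10010100); offset now 16 = byte 2 bit 0; 16 bits remain
Read 4: bits[16:23] width=7 -> value=30 (bin 0011110); offset now 23 = byte 2 bit 7; 9 bits remain
Read 5: bits[23:28] width=5 -> value=11 (bin 01011); offset now 28 = byte 3 bit 4; 4 bits remain
Read 6: bits[28:32] width=4 -> value=11 (bin 1011); offset now 32 = byte 4 bit 0; 0 bits remain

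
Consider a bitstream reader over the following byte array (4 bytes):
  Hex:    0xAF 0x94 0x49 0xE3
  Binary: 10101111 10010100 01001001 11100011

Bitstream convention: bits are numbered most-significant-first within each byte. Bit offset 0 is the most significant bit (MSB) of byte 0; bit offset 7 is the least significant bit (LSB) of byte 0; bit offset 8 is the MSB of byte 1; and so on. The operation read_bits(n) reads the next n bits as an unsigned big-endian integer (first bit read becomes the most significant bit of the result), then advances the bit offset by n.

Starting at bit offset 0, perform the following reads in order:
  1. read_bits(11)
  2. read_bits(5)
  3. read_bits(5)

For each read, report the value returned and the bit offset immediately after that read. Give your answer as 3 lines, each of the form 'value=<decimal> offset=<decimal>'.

Answer: value=1404 offset=11
value=20 offset=16
value=9 offset=21

Derivation:
Read 1: bits[0:11] width=11 -> value=1404 (bin 10101111100); offset now 11 = byte 1 bit 3; 21 bits remain
Read 2: bits[11:16] width=5 -> value=20 (bin 10100); offset now 16 = byte 2 bit 0; 16 bits remain
Read 3: bits[16:21] width=5 -> value=9 (bin 01001); offset now 21 = byte 2 bit 5; 11 bits remain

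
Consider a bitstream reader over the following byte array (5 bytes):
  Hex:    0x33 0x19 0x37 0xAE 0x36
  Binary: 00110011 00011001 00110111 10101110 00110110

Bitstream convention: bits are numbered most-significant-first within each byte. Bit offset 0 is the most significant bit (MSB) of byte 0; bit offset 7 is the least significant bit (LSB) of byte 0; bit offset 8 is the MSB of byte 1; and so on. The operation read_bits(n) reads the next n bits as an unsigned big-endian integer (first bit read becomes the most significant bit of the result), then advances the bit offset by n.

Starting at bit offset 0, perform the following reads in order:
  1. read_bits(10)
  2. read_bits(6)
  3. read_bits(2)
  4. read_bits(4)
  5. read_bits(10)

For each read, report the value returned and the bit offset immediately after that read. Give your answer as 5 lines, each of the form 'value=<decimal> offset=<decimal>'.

Answer: value=204 offset=10
value=25 offset=16
value=0 offset=18
value=13 offset=22
value=942 offset=32

Derivation:
Read 1: bits[0:10] width=10 -> value=204 (bin 0011001100); offset now 10 = byte 1 bit 2; 30 bits remain
Read 2: bits[10:16] width=6 -> value=25 (bin 011001); offset now 16 = byte 2 bit 0; 24 bits remain
Read 3: bits[16:18] width=2 -> value=0 (bin 00); offset now 18 = byte 2 bit 2; 22 bits remain
Read 4: bits[18:22] width=4 -> value=13 (bin 1101); offset now 22 = byte 2 bit 6; 18 bits remain
Read 5: bits[22:32] width=10 -> value=942 (bin 1110101110); offset now 32 = byte 4 bit 0; 8 bits remain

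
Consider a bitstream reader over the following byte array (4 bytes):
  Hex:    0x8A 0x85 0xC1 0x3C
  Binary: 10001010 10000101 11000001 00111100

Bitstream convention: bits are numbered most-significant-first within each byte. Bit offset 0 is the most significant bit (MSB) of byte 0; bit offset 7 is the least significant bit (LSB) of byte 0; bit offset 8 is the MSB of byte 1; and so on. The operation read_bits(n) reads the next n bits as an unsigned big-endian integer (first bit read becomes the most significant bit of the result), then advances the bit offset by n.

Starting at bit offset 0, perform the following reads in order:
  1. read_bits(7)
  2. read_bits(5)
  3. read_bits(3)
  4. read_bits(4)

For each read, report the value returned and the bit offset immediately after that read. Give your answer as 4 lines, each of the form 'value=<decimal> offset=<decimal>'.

Read 1: bits[0:7] width=7 -> value=69 (bin 1000101); offset now 7 = byte 0 bit 7; 25 bits remain
Read 2: bits[7:12] width=5 -> value=8 (bin 01000); offset now 12 = byte 1 bit 4; 20 bits remain
Read 3: bits[12:15] width=3 -> value=2 (bin 010); offset now 15 = byte 1 bit 7; 17 bits remain
Read 4: bits[15:19] width=4 -> value=14 (bin 1110); offset now 19 = byte 2 bit 3; 13 bits remain

Answer: value=69 offset=7
value=8 offset=12
value=2 offset=15
value=14 offset=19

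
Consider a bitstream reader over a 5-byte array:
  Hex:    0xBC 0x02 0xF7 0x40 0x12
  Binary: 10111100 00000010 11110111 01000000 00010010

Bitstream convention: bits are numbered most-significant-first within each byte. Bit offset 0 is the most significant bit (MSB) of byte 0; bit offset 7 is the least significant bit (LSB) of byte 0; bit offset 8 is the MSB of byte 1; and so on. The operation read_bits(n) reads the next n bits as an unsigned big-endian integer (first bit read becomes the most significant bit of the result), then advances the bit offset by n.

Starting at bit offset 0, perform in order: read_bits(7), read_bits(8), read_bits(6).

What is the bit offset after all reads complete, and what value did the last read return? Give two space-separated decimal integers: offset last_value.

Answer: 21 30

Derivation:
Read 1: bits[0:7] width=7 -> value=94 (bin 1011110); offset now 7 = byte 0 bit 7; 33 bits remain
Read 2: bits[7:15] width=8 -> value=1 (bin 00000001); offset now 15 = byte 1 bit 7; 25 bits remain
Read 3: bits[15:21] width=6 -> value=30 (bin 011110); offset now 21 = byte 2 bit 5; 19 bits remain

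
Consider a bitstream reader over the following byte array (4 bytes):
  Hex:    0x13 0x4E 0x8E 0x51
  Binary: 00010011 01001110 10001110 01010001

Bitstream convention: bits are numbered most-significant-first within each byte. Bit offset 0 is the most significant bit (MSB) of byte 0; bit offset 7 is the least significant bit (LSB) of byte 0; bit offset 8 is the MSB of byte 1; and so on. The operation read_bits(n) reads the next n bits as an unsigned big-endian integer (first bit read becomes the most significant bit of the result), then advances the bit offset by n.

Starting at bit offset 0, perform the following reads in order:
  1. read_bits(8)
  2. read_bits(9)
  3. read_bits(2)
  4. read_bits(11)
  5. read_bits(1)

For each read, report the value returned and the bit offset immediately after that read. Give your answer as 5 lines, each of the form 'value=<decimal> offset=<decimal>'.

Read 1: bits[0:8] width=8 -> value=19 (bin 00010011); offset now 8 = byte 1 bit 0; 24 bits remain
Read 2: bits[8:17] width=9 -> value=157 (bin 010011101); offset now 17 = byte 2 bit 1; 15 bits remain
Read 3: bits[17:19] width=2 -> value=0 (bin 00); offset now 19 = byte 2 bit 3; 13 bits remain
Read 4: bits[19:30] width=11 -> value=916 (bin 01110010100); offset now 30 = byte 3 bit 6; 2 bits remain
Read 5: bits[30:31] width=1 -> value=0 (bin 0); offset now 31 = byte 3 bit 7; 1 bits remain

Answer: value=19 offset=8
value=157 offset=17
value=0 offset=19
value=916 offset=30
value=0 offset=31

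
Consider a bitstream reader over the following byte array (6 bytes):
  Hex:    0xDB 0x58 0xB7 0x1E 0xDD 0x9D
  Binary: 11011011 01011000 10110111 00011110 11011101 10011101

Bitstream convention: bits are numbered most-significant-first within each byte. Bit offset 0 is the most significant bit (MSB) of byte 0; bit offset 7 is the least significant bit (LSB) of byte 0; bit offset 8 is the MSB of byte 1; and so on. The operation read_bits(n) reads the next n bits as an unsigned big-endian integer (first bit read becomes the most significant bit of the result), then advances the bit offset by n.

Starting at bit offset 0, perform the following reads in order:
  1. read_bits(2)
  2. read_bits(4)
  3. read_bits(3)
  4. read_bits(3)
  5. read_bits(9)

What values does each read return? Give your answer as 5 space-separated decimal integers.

Answer: 3 6 6 5 278

Derivation:
Read 1: bits[0:2] width=2 -> value=3 (bin 11); offset now 2 = byte 0 bit 2; 46 bits remain
Read 2: bits[2:6] width=4 -> value=6 (bin 0110); offset now 6 = byte 0 bit 6; 42 bits remain
Read 3: bits[6:9] width=3 -> value=6 (bin 110); offset now 9 = byte 1 bit 1; 39 bits remain
Read 4: bits[9:12] width=3 -> value=5 (bin 101); offset now 12 = byte 1 bit 4; 36 bits remain
Read 5: bits[12:21] width=9 -> value=278 (bin 100010110); offset now 21 = byte 2 bit 5; 27 bits remain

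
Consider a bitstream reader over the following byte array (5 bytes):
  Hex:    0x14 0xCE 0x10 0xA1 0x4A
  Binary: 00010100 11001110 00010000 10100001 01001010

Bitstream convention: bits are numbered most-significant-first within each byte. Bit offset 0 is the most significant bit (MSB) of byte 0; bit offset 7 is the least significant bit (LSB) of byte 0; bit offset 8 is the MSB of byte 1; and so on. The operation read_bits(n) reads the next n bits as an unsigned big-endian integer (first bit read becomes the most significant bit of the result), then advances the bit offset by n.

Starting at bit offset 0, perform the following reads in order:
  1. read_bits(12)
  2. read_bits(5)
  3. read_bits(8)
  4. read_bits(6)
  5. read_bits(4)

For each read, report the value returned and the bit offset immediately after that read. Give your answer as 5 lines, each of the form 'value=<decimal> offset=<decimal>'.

Answer: value=332 offset=12
value=28 offset=17
value=33 offset=25
value=16 offset=31
value=10 offset=35

Derivation:
Read 1: bits[0:12] width=12 -> value=332 (bin 000101001100); offset now 12 = byte 1 bit 4; 28 bits remain
Read 2: bits[12:17] width=5 -> value=28 (bin 11100); offset now 17 = byte 2 bit 1; 23 bits remain
Read 3: bits[17:25] width=8 -> value=33 (bin 00100001); offset now 25 = byte 3 bit 1; 15 bits remain
Read 4: bits[25:31] width=6 -> value=16 (bin 010000); offset now 31 = byte 3 bit 7; 9 bits remain
Read 5: bits[31:35] width=4 -> value=10 (bin 1010); offset now 35 = byte 4 bit 3; 5 bits remain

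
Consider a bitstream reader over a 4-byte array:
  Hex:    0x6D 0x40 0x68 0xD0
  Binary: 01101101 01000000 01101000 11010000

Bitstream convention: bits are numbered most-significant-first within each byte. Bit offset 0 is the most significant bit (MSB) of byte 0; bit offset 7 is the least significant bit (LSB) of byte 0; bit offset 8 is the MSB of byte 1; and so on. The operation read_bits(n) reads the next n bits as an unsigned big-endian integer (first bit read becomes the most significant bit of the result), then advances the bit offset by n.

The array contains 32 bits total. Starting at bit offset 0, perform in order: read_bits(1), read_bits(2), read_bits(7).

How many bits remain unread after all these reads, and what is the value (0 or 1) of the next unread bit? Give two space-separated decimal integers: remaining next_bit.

Read 1: bits[0:1] width=1 -> value=0 (bin 0); offset now 1 = byte 0 bit 1; 31 bits remain
Read 2: bits[1:3] width=2 -> value=3 (bin 11); offset now 3 = byte 0 bit 3; 29 bits remain
Read 3: bits[3:10] width=7 -> value=53 (bin 0110101); offset now 10 = byte 1 bit 2; 22 bits remain

Answer: 22 0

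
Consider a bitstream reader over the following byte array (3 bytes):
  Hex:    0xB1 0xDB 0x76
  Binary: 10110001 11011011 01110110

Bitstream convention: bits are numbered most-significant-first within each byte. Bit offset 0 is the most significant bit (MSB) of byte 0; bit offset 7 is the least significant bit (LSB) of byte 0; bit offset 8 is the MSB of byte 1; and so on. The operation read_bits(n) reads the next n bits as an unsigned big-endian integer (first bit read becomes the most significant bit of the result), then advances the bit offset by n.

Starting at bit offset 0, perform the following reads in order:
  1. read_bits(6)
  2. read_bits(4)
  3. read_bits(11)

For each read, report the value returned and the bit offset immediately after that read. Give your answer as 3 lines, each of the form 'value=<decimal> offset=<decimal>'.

Read 1: bits[0:6] width=6 -> value=44 (bin 101100); offset now 6 = byte 0 bit 6; 18 bits remain
Read 2: bits[6:10] width=4 -> value=7 (bin 0111); offset now 10 = byte 1 bit 2; 14 bits remain
Read 3: bits[10:21] width=11 -> value=878 (bin 01101101110); offset now 21 = byte 2 bit 5; 3 bits remain

Answer: value=44 offset=6
value=7 offset=10
value=878 offset=21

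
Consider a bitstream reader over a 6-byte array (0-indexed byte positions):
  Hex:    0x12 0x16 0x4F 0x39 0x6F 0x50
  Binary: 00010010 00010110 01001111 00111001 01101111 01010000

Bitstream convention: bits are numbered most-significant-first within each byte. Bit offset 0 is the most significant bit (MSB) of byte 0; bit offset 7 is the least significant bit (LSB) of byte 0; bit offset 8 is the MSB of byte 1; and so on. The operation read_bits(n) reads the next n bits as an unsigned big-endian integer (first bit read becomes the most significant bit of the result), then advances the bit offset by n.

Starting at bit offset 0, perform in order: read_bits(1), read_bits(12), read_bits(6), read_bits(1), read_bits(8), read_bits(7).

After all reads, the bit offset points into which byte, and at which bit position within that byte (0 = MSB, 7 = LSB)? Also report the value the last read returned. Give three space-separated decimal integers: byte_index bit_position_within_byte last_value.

Answer: 4 3 75

Derivation:
Read 1: bits[0:1] width=1 -> value=0 (bin 0); offset now 1 = byte 0 bit 1; 47 bits remain
Read 2: bits[1:13] width=12 -> value=578 (bin 001001000010); offset now 13 = byte 1 bit 5; 35 bits remain
Read 3: bits[13:19] width=6 -> value=50 (bin 110010); offset now 19 = byte 2 bit 3; 29 bits remain
Read 4: bits[19:20] width=1 -> value=0 (bin 0); offset now 20 = byte 2 bit 4; 28 bits remain
Read 5: bits[20:28] width=8 -> value=243 (bin 11110011); offset now 28 = byte 3 bit 4; 20 bits remain
Read 6: bits[28:35] width=7 -> value=75 (bin 1001011); offset now 35 = byte 4 bit 3; 13 bits remain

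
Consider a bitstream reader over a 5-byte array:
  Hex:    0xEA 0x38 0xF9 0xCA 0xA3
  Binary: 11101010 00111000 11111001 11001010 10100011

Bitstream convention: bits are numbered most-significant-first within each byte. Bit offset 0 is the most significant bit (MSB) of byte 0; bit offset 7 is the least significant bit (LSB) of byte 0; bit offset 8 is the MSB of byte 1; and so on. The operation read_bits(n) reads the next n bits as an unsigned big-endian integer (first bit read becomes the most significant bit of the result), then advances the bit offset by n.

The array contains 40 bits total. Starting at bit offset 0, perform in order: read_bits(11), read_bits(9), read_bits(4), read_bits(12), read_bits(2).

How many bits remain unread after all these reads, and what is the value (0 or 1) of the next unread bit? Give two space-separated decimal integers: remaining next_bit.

Read 1: bits[0:11] width=11 -> value=1873 (bin 11101010001); offset now 11 = byte 1 bit 3; 29 bits remain
Read 2: bits[11:20] width=9 -> value=399 (bin 110001111); offset now 20 = byte 2 bit 4; 20 bits remain
Read 3: bits[20:24] width=4 -> value=9 (bin 1001); offset now 24 = byte 3 bit 0; 16 bits remain
Read 4: bits[24:36] width=12 -> value=3242 (bin 110010101010); offset now 36 = byte 4 bit 4; 4 bits remain
Read 5: bits[36:38] width=2 -> value=0 (bin 00); offset now 38 = byte 4 bit 6; 2 bits remain

Answer: 2 1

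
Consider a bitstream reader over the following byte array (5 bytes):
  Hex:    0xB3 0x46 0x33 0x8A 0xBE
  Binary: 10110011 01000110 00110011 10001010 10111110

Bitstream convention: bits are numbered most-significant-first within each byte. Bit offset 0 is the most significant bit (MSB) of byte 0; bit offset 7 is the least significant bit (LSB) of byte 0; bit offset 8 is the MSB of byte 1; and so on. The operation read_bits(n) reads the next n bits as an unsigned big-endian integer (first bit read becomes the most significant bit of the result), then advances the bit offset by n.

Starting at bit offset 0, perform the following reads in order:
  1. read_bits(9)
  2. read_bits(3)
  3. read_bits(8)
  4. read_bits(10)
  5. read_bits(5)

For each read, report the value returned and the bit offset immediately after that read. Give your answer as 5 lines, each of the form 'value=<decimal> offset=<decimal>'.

Answer: value=358 offset=9
value=4 offset=12
value=99 offset=20
value=226 offset=30
value=21 offset=35

Derivation:
Read 1: bits[0:9] width=9 -> value=358 (bin 101100110); offset now 9 = byte 1 bit 1; 31 bits remain
Read 2: bits[9:12] width=3 -> value=4 (bin 100); offset now 12 = byte 1 bit 4; 28 bits remain
Read 3: bits[12:20] width=8 -> value=99 (bin 01100011); offset now 20 = byte 2 bit 4; 20 bits remain
Read 4: bits[20:30] width=10 -> value=226 (bin 0011100010); offset now 30 = byte 3 bit 6; 10 bits remain
Read 5: bits[30:35] width=5 -> value=21 (bin 10101); offset now 35 = byte 4 bit 3; 5 bits remain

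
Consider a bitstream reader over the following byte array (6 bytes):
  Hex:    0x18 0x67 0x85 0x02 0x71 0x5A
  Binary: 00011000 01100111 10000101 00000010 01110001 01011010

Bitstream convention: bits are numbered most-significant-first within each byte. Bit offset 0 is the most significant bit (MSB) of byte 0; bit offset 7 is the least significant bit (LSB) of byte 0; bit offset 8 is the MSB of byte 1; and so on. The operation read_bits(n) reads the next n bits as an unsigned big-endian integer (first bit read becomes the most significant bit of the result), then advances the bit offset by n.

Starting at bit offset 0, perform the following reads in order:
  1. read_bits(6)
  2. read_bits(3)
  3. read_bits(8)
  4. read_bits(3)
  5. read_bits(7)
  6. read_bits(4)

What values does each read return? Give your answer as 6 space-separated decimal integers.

Read 1: bits[0:6] width=6 -> value=6 (bin 000110); offset now 6 = byte 0 bit 6; 42 bits remain
Read 2: bits[6:9] width=3 -> value=0 (bin 000); offset now 9 = byte 1 bit 1; 39 bits remain
Read 3: bits[9:17] width=8 -> value=207 (bin 11001111); offset now 17 = byte 2 bit 1; 31 bits remain
Read 4: bits[17:20] width=3 -> value=0 (bin 000); offset now 20 = byte 2 bit 4; 28 bits remain
Read 5: bits[20:27] width=7 -> value=40 (bin 0101000); offset now 27 = byte 3 bit 3; 21 bits remain
Read 6: bits[27:31] width=4 -> value=1 (bin 0001); offset now 31 = byte 3 bit 7; 17 bits remain

Answer: 6 0 207 0 40 1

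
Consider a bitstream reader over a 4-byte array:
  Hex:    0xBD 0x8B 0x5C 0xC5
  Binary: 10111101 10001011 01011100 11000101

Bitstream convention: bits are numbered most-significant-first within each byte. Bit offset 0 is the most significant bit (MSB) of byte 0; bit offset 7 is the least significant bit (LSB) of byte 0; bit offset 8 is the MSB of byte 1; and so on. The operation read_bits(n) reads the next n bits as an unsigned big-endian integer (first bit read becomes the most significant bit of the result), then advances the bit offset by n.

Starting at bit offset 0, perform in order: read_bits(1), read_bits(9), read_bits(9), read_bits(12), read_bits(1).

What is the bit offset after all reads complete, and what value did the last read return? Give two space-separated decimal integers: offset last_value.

Answer: 32 1

Derivation:
Read 1: bits[0:1] width=1 -> value=1 (bin 1); offset now 1 = byte 0 bit 1; 31 bits remain
Read 2: bits[1:10] width=9 -> value=246 (bin 011110110); offset now 10 = byte 1 bit 2; 22 bits remain
Read 3: bits[10:19] width=9 -> value=90 (bin 001011010); offset now 19 = byte 2 bit 3; 13 bits remain
Read 4: bits[19:31] width=12 -> value=3682 (bin 111001100010); offset now 31 = byte 3 bit 7; 1 bits remain
Read 5: bits[31:32] width=1 -> value=1 (bin 1); offset now 32 = byte 4 bit 0; 0 bits remain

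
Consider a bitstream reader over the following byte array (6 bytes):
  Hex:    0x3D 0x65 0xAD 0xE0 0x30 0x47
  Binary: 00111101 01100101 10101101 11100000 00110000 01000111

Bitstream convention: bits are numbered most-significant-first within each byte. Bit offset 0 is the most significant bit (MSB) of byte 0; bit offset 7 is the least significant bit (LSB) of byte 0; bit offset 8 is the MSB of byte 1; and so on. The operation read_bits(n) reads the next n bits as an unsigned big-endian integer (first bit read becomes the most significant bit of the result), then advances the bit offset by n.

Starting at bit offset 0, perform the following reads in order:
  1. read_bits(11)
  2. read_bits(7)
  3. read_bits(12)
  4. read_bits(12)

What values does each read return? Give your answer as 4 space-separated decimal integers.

Answer: 491 22 2936 193

Derivation:
Read 1: bits[0:11] width=11 -> value=491 (bin 00111101011); offset now 11 = byte 1 bit 3; 37 bits remain
Read 2: bits[11:18] width=7 -> value=22 (bin 0010110); offset now 18 = byte 2 bit 2; 30 bits remain
Read 3: bits[18:30] width=12 -> value=2936 (bin 101101111000); offset now 30 = byte 3 bit 6; 18 bits remain
Read 4: bits[30:42] width=12 -> value=193 (bin 000011000001); offset now 42 = byte 5 bit 2; 6 bits remain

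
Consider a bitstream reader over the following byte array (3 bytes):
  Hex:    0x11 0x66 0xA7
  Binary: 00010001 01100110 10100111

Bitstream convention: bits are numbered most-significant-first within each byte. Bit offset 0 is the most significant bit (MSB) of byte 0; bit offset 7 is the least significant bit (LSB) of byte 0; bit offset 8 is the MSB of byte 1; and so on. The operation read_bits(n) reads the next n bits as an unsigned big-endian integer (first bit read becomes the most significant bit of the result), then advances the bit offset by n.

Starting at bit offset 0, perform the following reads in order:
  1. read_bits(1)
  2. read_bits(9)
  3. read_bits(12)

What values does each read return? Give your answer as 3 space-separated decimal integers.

Read 1: bits[0:1] width=1 -> value=0 (bin 0); offset now 1 = byte 0 bit 1; 23 bits remain
Read 2: bits[1:10] width=9 -> value=69 (bin 001000101); offset now 10 = byte 1 bit 2; 14 bits remain
Read 3: bits[10:22] width=12 -> value=2473 (bin 100110101001); offset now 22 = byte 2 bit 6; 2 bits remain

Answer: 0 69 2473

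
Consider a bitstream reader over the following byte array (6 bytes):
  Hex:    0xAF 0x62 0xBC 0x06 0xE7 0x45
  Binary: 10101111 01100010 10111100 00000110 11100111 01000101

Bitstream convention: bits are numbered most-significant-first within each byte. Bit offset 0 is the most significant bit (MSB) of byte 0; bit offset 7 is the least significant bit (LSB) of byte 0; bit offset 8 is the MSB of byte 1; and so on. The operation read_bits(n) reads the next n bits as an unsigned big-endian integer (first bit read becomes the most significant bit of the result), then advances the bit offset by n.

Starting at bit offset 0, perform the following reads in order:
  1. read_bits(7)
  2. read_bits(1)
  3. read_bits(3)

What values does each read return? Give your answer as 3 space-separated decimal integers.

Answer: 87 1 3

Derivation:
Read 1: bits[0:7] width=7 -> value=87 (bin 1010111); offset now 7 = byte 0 bit 7; 41 bits remain
Read 2: bits[7:8] width=1 -> value=1 (bin 1); offset now 8 = byte 1 bit 0; 40 bits remain
Read 3: bits[8:11] width=3 -> value=3 (bin 011); offset now 11 = byte 1 bit 3; 37 bits remain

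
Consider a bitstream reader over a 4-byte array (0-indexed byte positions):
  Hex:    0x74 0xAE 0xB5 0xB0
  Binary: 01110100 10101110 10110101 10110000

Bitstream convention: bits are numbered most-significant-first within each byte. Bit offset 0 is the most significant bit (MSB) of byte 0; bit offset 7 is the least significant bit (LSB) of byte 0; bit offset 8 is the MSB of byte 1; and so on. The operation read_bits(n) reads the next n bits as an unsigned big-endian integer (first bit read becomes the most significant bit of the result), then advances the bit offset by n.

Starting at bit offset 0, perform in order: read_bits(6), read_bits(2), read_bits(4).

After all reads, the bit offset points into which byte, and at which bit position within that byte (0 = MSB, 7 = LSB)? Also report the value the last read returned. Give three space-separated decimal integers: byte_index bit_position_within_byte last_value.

Read 1: bits[0:6] width=6 -> value=29 (bin 011101); offset now 6 = byte 0 bit 6; 26 bits remain
Read 2: bits[6:8] width=2 -> value=0 (bin 00); offset now 8 = byte 1 bit 0; 24 bits remain
Read 3: bits[8:12] width=4 -> value=10 (bin 1010); offset now 12 = byte 1 bit 4; 20 bits remain

Answer: 1 4 10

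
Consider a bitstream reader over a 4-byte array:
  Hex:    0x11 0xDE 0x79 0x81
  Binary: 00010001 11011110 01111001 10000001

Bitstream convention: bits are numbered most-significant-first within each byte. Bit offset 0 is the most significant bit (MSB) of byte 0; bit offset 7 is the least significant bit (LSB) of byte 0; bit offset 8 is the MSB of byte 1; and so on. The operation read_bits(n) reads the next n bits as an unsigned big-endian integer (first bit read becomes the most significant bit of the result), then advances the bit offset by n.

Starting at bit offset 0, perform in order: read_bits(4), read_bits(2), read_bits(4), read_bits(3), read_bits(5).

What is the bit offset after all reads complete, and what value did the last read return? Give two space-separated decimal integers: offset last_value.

Answer: 18 25

Derivation:
Read 1: bits[0:4] width=4 -> value=1 (bin 0001); offset now 4 = byte 0 bit 4; 28 bits remain
Read 2: bits[4:6] width=2 -> value=0 (bin 00); offset now 6 = byte 0 bit 6; 26 bits remain
Read 3: bits[6:10] width=4 -> value=7 (bin 0111); offset now 10 = byte 1 bit 2; 22 bits remain
Read 4: bits[10:13] width=3 -> value=3 (bin 011); offset now 13 = byte 1 bit 5; 19 bits remain
Read 5: bits[13:18] width=5 -> value=25 (bin 11001); offset now 18 = byte 2 bit 2; 14 bits remain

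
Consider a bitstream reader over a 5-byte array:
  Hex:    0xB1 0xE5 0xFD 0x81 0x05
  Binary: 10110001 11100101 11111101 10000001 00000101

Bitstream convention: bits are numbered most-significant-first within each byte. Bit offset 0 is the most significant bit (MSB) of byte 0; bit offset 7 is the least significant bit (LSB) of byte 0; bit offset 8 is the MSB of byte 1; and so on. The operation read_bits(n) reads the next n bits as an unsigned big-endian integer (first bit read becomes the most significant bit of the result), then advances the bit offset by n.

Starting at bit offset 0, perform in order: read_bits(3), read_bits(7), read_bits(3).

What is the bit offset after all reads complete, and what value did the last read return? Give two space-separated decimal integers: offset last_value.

Read 1: bits[0:3] width=3 -> value=5 (bin 101); offset now 3 = byte 0 bit 3; 37 bits remain
Read 2: bits[3:10] width=7 -> value=71 (bin 1000111); offset now 10 = byte 1 bit 2; 30 bits remain
Read 3: bits[10:13] width=3 -> value=4 (bin 100); offset now 13 = byte 1 bit 5; 27 bits remain

Answer: 13 4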